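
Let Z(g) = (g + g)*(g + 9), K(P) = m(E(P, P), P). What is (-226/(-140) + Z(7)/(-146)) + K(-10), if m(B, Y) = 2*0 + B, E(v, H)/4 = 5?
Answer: 102609/5110 ≈ 20.080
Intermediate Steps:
E(v, H) = 20 (E(v, H) = 4*5 = 20)
m(B, Y) = B (m(B, Y) = 0 + B = B)
K(P) = 20
Z(g) = 2*g*(9 + g) (Z(g) = (2*g)*(9 + g) = 2*g*(9 + g))
(-226/(-140) + Z(7)/(-146)) + K(-10) = (-226/(-140) + (2*7*(9 + 7))/(-146)) + 20 = (-226*(-1/140) + (2*7*16)*(-1/146)) + 20 = (113/70 + 224*(-1/146)) + 20 = (113/70 - 112/73) + 20 = 409/5110 + 20 = 102609/5110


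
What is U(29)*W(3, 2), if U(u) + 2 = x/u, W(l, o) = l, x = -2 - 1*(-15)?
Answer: -135/29 ≈ -4.6552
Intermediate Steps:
x = 13 (x = -2 + 15 = 13)
U(u) = -2 + 13/u
U(29)*W(3, 2) = (-2 + 13/29)*3 = -45/29*3 = -135/29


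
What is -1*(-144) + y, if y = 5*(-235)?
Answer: -1031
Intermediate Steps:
y = -1175
-1*(-144) + y = -1*(-144) - 1175 = 144 - 1175 = -1031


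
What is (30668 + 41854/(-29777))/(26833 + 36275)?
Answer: 152193197/313194486 ≈ 0.48594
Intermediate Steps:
(30668 + 41854/(-29777))/(26833 + 36275) = (30668 + 41854*(-1/29777))/63108 = (30668 - 41854/29777)*(1/63108) = (913159182/29777)*(1/63108) = 152193197/313194486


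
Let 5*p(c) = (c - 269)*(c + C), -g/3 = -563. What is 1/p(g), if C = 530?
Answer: 1/630196 ≈ 1.5868e-6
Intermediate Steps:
g = 1689 (g = -3*(-563) = 1689)
p(c) = (-269 + c)*(530 + c)/5 (p(c) = ((c - 269)*(c + 530))/5 = ((-269 + c)*(530 + c))/5 = (-269 + c)*(530 + c)/5)
1/p(g) = 1/(-28514 + (⅕)*1689² + (261/5)*1689) = 1/(-28514 + (⅕)*2852721 + 440829/5) = 1/(-28514 + 2852721/5 + 440829/5) = 1/630196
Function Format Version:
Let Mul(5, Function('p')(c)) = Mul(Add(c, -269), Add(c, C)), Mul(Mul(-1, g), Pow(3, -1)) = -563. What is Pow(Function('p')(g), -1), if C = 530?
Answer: Rational(1, 630196) ≈ 1.5868e-6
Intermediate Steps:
g = 1689 (g = Mul(-3, -563) = 1689)
Function('p')(c) = Mul(Rational(1, 5), Add(-269, c), Add(530, c)) (Function('p')(c) = Mul(Rational(1, 5), Mul(Add(c, -269), Add(c, 530))) = Mul(Rational(1, 5), Mul(Add(-269, c), Add(530, c))) = Mul(Rational(1, 5), Add(-269, c), Add(530, c)))
Pow(Function('p')(g), -1) = Pow(Add(-28514, Mul(Rational(1, 5), Pow(1689, 2)), Mul(Rational(261, 5), 1689)), -1) = Pow(Add(-28514, Mul(Rational(1, 5), 2852721), Rational(440829, 5)), -1) = Pow(Add(-28514, Rational(2852721, 5), Rational(440829, 5)), -1) = Pow(630196, -1) = Rational(1, 630196)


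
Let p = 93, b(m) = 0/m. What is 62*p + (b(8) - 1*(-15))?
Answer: 5781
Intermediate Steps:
b(m) = 0
62*p + (b(8) - 1*(-15)) = 62*93 + (0 - 1*(-15)) = 5766 + (0 + 15) = 5766 + 15 = 5781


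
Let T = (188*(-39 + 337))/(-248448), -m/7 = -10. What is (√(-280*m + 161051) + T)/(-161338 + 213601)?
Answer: -7003/1623079728 + √141451/52263 ≈ 0.0071920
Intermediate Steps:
m = 70 (m = -7*(-10) = 70)
T = -7003/31056 (T = (188*298)*(-1/248448) = 56024*(-1/248448) = -7003/31056 ≈ -0.22550)
(√(-280*m + 161051) + T)/(-161338 + 213601) = (√(-280*70 + 161051) - 7003/31056)/(-161338 + 213601) = (√(-19600 + 161051) - 7003/31056)/52263 = (√141451 - 7003/31056)*(1/52263) = (-7003/31056 + √141451)*(1/52263) = -7003/1623079728 + √141451/52263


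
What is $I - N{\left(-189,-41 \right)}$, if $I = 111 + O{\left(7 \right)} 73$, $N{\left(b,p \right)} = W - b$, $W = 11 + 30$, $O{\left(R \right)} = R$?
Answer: $392$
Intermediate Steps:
$W = 41$
$N{\left(b,p \right)} = 41 - b$
$I = 622$ ($I = 111 + 7 \cdot 73 = 111 + 511 = 622$)
$I - N{\left(-189,-41 \right)} = 622 - \left(41 - -189\right) = 622 - \left(41 + 189\right) = 622 - 230 = 392$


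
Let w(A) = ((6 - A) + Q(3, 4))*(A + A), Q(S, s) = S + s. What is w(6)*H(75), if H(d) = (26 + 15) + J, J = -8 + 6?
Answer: 3276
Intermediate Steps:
J = -2
H(d) = 39 (H(d) = (26 + 15) - 2 = 41 - 2 = 39)
w(A) = 2*A*(13 - A) (w(A) = ((6 - A) + (3 + 4))*(A + A) = ((6 - A) + 7)*(2*A) = (13 - A)*(2*A) = 2*A*(13 - A))
w(6)*H(75) = (2*6*(13 - 1*6))*39 = (2*6*(13 - 6))*39 = (2*6*7)*39 = 84*39 = 3276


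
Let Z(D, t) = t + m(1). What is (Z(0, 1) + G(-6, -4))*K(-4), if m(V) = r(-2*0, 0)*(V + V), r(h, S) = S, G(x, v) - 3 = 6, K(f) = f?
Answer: -40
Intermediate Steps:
G(x, v) = 9 (G(x, v) = 3 + 6 = 9)
m(V) = 0 (m(V) = 0*(V + V) = 0*(2*V) = 0)
Z(D, t) = t (Z(D, t) = t + 0 = t)
(Z(0, 1) + G(-6, -4))*K(-4) = (1 + 9)*(-4) = 10*(-4) = -40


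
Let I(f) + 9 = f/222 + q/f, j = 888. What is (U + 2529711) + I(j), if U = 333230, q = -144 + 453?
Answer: 847429159/296 ≈ 2.8629e+6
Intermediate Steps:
q = 309
I(f) = -9 + 309/f + f/222 (I(f) = -9 + (f/222 + 309/f) = -9 + (309/f + f/222) = -9 + 309/f + f/222)
(U + 2529711) + I(j) = (333230 + 2529711) + (-9 + 309/888 + (1/222)*888) = 2862941 + (-9 + 309*(1/888) + 4) = 2862941 + (-9 + 103/296 + 4) = 2862941 - 1377/296 = 847429159/296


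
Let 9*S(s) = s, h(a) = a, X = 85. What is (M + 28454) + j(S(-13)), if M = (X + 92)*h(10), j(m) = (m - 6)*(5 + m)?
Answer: 2446000/81 ≈ 30198.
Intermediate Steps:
S(s) = s/9
j(m) = (-6 + m)*(5 + m)
M = 1770 (M = (85 + 92)*10 = 177*10 = 1770)
(M + 28454) + j(S(-13)) = (1770 + 28454) + (-30 + ((1/9)*(-13))**2 - (-13)/9) = 30224 + (-30 + (-13/9)**2 - 1*(-13/9)) = 30224 + (-30 + 169/81 + 13/9) = 30224 - 2144/81 = 2446000/81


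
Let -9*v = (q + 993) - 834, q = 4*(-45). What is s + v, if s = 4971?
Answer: 14920/3 ≈ 4973.3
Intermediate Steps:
q = -180
v = 7/3 (v = -((-180 + 993) - 834)/9 = -(813 - 834)/9 = -1/9*(-21) = 7/3 ≈ 2.3333)
s + v = 4971 + 7/3 = 14920/3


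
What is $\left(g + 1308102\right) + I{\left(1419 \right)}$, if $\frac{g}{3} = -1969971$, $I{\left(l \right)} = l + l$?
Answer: $-4598973$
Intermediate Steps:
$I{\left(l \right)} = 2 l$
$g = -5909913$ ($g = 3 \left(-1969971\right) = -5909913$)
$\left(g + 1308102\right) + I{\left(1419 \right)} = \left(-5909913 + 1308102\right) + 2 \cdot 1419 = -4601811 + 2838 = -4598973$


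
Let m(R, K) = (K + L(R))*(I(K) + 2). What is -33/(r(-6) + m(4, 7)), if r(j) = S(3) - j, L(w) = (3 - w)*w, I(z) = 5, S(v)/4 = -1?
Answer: -33/23 ≈ -1.4348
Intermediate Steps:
S(v) = -4 (S(v) = 4*(-1) = -4)
L(w) = w*(3 - w)
r(j) = -4 - j
m(R, K) = 7*K + 7*R*(3 - R) (m(R, K) = (K + R*(3 - R))*(5 + 2) = (K + R*(3 - R))*7 = 7*K + 7*R*(3 - R))
-33/(r(-6) + m(4, 7)) = -33/((-4 - 1*(-6)) + (7*7 - 7*4*(-3 + 4))) = -33/((-4 + 6) + (49 - 7*4*1)) = -33/(2 + (49 - 28)) = -33/(2 + 21) = -33/23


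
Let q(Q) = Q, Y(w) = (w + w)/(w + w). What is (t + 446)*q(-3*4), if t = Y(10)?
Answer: -5364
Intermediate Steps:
Y(w) = 1 (Y(w) = (2*w)/((2*w)) = (2*w)*(1/(2*w)) = 1)
t = 1
(t + 446)*q(-3*4) = (1 + 446)*(-3*4) = 447*(-12) = -5364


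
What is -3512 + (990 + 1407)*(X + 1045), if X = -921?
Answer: 293716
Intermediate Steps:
-3512 + (990 + 1407)*(X + 1045) = -3512 + (990 + 1407)*(-921 + 1045) = -3512 + 2397*124 = -3512 + 297228 = 293716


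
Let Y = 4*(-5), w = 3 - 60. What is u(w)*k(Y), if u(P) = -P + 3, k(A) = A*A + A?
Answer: 22800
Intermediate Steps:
w = -57
Y = -20
k(A) = A + A**2 (k(A) = A**2 + A = A + A**2)
u(P) = 3 - P
u(w)*k(Y) = (3 - 1*(-57))*(-20*(1 - 20)) = (3 + 57)*(-20*(-19)) = 60*380 = 22800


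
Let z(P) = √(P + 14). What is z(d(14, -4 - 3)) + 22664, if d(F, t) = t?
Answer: 22664 + √7 ≈ 22667.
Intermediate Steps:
z(P) = √(14 + P)
z(d(14, -4 - 3)) + 22664 = √(14 + (-4 - 3)) + 22664 = √(14 - 7) + 22664 = √7 + 22664 = 22664 + √7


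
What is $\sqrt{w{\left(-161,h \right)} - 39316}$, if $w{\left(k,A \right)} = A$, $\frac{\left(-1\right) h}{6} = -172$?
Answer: $2 i \sqrt{9571} \approx 195.66 i$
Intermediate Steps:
$h = 1032$ ($h = \left(-6\right) \left(-172\right) = 1032$)
$\sqrt{w{\left(-161,h \right)} - 39316} = \sqrt{1032 - 39316} = \sqrt{-38284} = 2 i \sqrt{9571}$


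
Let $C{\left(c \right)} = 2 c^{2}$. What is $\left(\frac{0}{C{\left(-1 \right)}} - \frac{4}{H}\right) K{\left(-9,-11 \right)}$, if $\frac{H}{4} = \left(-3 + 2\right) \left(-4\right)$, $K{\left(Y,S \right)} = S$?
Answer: $\frac{11}{4} \approx 2.75$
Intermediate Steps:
$H = 16$ ($H = 4 \left(-3 + 2\right) \left(-4\right) = 4 \left(\left(-1\right) \left(-4\right)\right) = 4 \cdot 4 = 16$)
$\left(\frac{0}{C{\left(-1 \right)}} - \frac{4}{H}\right) K{\left(-9,-11 \right)} = \left(\frac{0}{2 \left(-1\right)^{2}} - \frac{4}{16}\right) \left(-11\right) = \left(\frac{0}{2 \cdot 1} - \frac{1}{4}\right) \left(-11\right) = \left(\frac{0}{2} - \frac{1}{4}\right) \left(-11\right) = \left(0 \cdot \frac{1}{2} - \frac{1}{4}\right) \left(-11\right) = \left(0 - \frac{1}{4}\right) \left(-11\right) = \left(- \frac{1}{4}\right) \left(-11\right) = \frac{11}{4}$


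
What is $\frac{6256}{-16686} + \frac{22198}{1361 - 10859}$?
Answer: $- \frac{35817943}{13206969} \approx -2.712$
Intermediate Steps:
$\frac{6256}{-16686} + \frac{22198}{1361 - 10859} = 6256 \left(- \frac{1}{16686}\right) + \frac{22198}{-9498} = - \frac{3128}{8343} + 22198 \left(- \frac{1}{9498}\right) = - \frac{3128}{8343} - \frac{11099}{4749} = - \frac{35817943}{13206969}$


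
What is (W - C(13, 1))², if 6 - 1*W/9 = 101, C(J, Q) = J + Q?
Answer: 755161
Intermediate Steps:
W = -855 (W = 54 - 9*101 = 54 - 909 = -855)
(W - C(13, 1))² = (-855 - (13 + 1))² = (-855 - 1*14)² = (-855 - 14)² = (-869)² = 755161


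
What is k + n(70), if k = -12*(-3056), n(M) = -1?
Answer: 36671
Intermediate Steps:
k = 36672
k + n(70) = 36672 - 1 = 36671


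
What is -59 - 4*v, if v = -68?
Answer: 213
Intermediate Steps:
-59 - 4*v = -59 - 4*(-68) = -59 + 272 = 213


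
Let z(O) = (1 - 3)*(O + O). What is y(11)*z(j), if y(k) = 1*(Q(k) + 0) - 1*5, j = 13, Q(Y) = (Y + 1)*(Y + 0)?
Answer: -6604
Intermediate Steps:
Q(Y) = Y*(1 + Y) (Q(Y) = (1 + Y)*Y = Y*(1 + Y))
y(k) = -5 + k*(1 + k) (y(k) = 1*(k*(1 + k) + 0) - 1*5 = 1*(k*(1 + k)) - 5 = k*(1 + k) - 5 = -5 + k*(1 + k))
z(O) = -4*O
y(11)*z(j) = (-5 + 11*(1 + 11))*(-4*13) = (-5 + 11*12)*(-52) = (-5 + 132)*(-52) = 127*(-52) = -6604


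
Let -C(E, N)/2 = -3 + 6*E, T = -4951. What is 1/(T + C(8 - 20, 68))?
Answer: -1/4801 ≈ -0.00020829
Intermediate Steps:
C(E, N) = 6 - 12*E (C(E, N) = -2*(-3 + 6*E) = 6 - 12*E)
1/(T + C(8 - 20, 68)) = 1/(-4951 + (6 - 12*(8 - 20))) = 1/(-4951 + (6 - 12*(-12))) = 1/(-4951 + (6 + 144)) = 1/(-4951 + 150) = 1/(-4801) = -1/4801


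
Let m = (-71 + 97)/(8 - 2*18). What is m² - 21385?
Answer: -4191291/196 ≈ -21384.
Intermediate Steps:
m = -13/14 (m = 26/(8 - 36) = 26/(-28) = 26*(-1/28) = -13/14 ≈ -0.92857)
m² - 21385 = (-13/14)² - 21385 = 169/196 - 21385 = -4191291/196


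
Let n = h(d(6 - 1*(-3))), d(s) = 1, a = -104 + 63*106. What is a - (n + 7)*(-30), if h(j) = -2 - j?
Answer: 6694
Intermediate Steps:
a = 6574 (a = -104 + 6678 = 6574)
n = -3 (n = -2 - 1*1 = -2 - 1 = -3)
a - (n + 7)*(-30) = 6574 - (-3 + 7)*(-30) = 6574 - 4*(-30) = 6574 - 1*(-120) = 6574 + 120 = 6694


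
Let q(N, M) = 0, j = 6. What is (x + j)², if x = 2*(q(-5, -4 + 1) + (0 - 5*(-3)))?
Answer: 1296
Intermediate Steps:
x = 30 (x = 2*(0 + (0 - 5*(-3))) = 2*(0 + (0 + 15)) = 2*(0 + 15) = 2*15 = 30)
(x + j)² = (30 + 6)² = 36² = 1296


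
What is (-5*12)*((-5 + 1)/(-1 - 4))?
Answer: -48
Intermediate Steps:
(-5*12)*((-5 + 1)/(-1 - 4)) = -(-240)/(-5) = -(-240)*(-1)/5 = -60*⅘ = -48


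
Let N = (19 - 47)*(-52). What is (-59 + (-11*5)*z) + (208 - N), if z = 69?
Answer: -5102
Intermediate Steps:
N = 1456 (N = -28*(-52) = 1456)
(-59 + (-11*5)*z) + (208 - N) = (-59 - 11*5*69) + (208 - 1*1456) = (-59 - 55*69) + (208 - 1456) = (-59 - 3795) - 1248 = -3854 - 1248 = -5102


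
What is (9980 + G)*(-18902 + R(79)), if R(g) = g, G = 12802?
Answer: -428825586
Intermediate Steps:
(9980 + G)*(-18902 + R(79)) = (9980 + 12802)*(-18902 + 79) = 22782*(-18823) = -428825586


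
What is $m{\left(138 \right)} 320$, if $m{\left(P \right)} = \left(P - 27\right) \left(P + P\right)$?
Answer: $9803520$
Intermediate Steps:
$m{\left(P \right)} = 2 P \left(-27 + P\right)$ ($m{\left(P \right)} = \left(-27 + P\right) 2 P = 2 P \left(-27 + P\right)$)
$m{\left(138 \right)} 320 = 2 \cdot 138 \left(-27 + 138\right) 320 = 2 \cdot 138 \cdot 111 \cdot 320 = 30636 \cdot 320 = 9803520$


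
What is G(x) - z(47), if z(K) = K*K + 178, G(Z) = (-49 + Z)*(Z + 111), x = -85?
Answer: -5871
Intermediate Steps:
G(Z) = (-49 + Z)*(111 + Z)
z(K) = 178 + K**2 (z(K) = K**2 + 178 = 178 + K**2)
G(x) - z(47) = (-5439 + (-85)**2 + 62*(-85)) - (178 + 47**2) = (-5439 + 7225 - 5270) - (178 + 2209) = -3484 - 1*2387 = -3484 - 2387 = -5871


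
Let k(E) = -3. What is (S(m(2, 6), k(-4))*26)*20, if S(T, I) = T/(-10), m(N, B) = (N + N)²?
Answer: -832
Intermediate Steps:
m(N, B) = 4*N² (m(N, B) = (2*N)² = 4*N²)
S(T, I) = -T/10 (S(T, I) = T*(-⅒) = -T/10)
(S(m(2, 6), k(-4))*26)*20 = (-2*2²/5*26)*20 = (-2*4/5*26)*20 = (-⅒*16*26)*20 = -8/5*26*20 = -208/5*20 = -832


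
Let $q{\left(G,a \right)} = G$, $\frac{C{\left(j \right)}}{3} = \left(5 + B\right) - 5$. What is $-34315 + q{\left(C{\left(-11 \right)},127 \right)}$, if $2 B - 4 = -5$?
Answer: $- \frac{68633}{2} \approx -34317.0$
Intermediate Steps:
$B = - \frac{1}{2}$ ($B = 2 + \frac{1}{2} \left(-5\right) = 2 - \frac{5}{2} = - \frac{1}{2} \approx -0.5$)
$C{\left(j \right)} = - \frac{3}{2}$ ($C{\left(j \right)} = 3 \left(\left(5 - \frac{1}{2}\right) - 5\right) = 3 \left(\frac{9}{2} - 5\right) = 3 \left(- \frac{1}{2}\right) = - \frac{3}{2}$)
$-34315 + q{\left(C{\left(-11 \right)},127 \right)} = -34315 - \frac{3}{2} = - \frac{68633}{2}$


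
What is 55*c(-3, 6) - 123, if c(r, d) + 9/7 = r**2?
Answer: 2109/7 ≈ 301.29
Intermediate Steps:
c(r, d) = -9/7 + r**2
55*c(-3, 6) - 123 = 55*(-9/7 + (-3)**2) - 123 = 55*(-9/7 + 9) - 123 = 55*(54/7) - 123 = 2970/7 - 123 = 2109/7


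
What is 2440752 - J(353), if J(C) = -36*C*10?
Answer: 2567832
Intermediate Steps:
J(C) = -360*C
2440752 - J(353) = 2440752 - (-360)*353 = 2440752 - 1*(-127080) = 2440752 + 127080 = 2567832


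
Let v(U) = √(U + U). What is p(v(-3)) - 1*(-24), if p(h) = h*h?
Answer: 18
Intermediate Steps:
v(U) = √2*√U (v(U) = √(2*U) = √2*√U)
p(h) = h²
p(v(-3)) - 1*(-24) = (√2*√(-3))² - 1*(-24) = (√2*(I*√3))² + 24 = (I*√6)² + 24 = -6 + 24 = 18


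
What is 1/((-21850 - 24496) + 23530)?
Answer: -1/22816 ≈ -4.3829e-5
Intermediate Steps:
1/((-21850 - 24496) + 23530) = 1/(-46346 + 23530) = 1/(-22816) = -1/22816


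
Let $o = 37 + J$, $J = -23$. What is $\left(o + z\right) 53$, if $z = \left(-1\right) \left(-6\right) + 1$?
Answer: $1113$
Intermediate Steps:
$o = 14$ ($o = 37 - 23 = 14$)
$z = 7$ ($z = 6 + 1 = 7$)
$\left(o + z\right) 53 = \left(14 + 7\right) 53 = 21 \cdot 53 = 1113$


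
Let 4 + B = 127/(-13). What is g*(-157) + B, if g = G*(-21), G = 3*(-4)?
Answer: -514511/13 ≈ -39578.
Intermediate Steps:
B = -179/13 (B = -4 + 127/(-13) = -4 + 127*(-1/13) = -4 - 127/13 = -179/13 ≈ -13.769)
G = -12
g = 252 (g = -12*(-21) = 252)
g*(-157) + B = 252*(-157) - 179/13 = -39564 - 179/13 = -514511/13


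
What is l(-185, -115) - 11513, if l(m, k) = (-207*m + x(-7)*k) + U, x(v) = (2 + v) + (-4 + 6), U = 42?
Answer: 27169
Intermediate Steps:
x(v) = 4 + v (x(v) = (2 + v) + 2 = 4 + v)
l(m, k) = 42 - 207*m - 3*k (l(m, k) = (-207*m + (4 - 7)*k) + 42 = (-207*m - 3*k) + 42 = 42 - 207*m - 3*k)
l(-185, -115) - 11513 = (42 - 207*(-185) - 3*(-115)) - 11513 = (42 + 38295 + 345) - 11513 = 38682 - 11513 = 27169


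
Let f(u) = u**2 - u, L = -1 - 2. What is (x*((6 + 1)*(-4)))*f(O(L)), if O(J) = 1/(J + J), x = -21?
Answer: 343/3 ≈ 114.33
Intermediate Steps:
L = -3
O(J) = 1/(2*J)
(x*((6 + 1)*(-4)))*f(O(L)) = (-21*(6 + 1)*(-4))*(((1/2)/(-3))*(-1 + (1/2)/(-3))) = (-147*(-4))*(((1/2)*(-1/3))*(-1 + (1/2)*(-1/3))) = (-21*(-28))*(-(-1 - 1/6)/6) = 588*(-1/6*(-7/6)) = 588*(7/36) = 343/3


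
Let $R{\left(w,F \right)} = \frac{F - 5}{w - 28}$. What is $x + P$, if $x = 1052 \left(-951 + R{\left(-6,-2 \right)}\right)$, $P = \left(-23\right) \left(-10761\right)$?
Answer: $- \frac{12796451}{17} \approx -7.5273 \cdot 10^{5}$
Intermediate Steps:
$R{\left(w,F \right)} = \frac{-5 + F}{-28 + w}$
$P = 247503$
$x = - \frac{17004002}{17}$ ($x = 1052 \left(-951 + \frac{-5 - 2}{-28 - 6}\right) = 1052 \left(-951 + \frac{1}{-34} \left(-7\right)\right) = 1052 \left(-951 - - \frac{7}{34}\right) = 1052 \left(-951 + \frac{7}{34}\right) = 1052 \left(- \frac{32327}{34}\right) = - \frac{17004002}{17} \approx -1.0002 \cdot 10^{6}$)
$x + P = - \frac{17004002}{17} + 247503 = - \frac{12796451}{17}$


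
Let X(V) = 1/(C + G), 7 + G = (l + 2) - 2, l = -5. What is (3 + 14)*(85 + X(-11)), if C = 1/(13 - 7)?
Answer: 102493/71 ≈ 1443.6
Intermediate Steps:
C = ⅙ (C = 1/6 = ⅙ ≈ 0.16667)
G = -12 (G = -7 + ((-5 + 2) - 2) = -7 + (-3 - 2) = -7 - 5 = -12)
X(V) = -6/71 (X(V) = 1/(⅙ - 12) = 1/(-71/6) = -6/71)
(3 + 14)*(85 + X(-11)) = (3 + 14)*(85 - 6/71) = 17*(6029/71) = 102493/71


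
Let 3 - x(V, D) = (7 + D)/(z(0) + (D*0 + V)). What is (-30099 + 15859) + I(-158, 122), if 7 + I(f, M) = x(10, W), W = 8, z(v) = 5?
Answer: -14245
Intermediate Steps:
x(V, D) = 3 - (7 + D)/(5 + V) (x(V, D) = 3 - (7 + D)/(5 + (D*0 + V)) = 3 - (7 + D)/(5 + (0 + V)) = 3 - (7 + D)/(5 + V))
I(f, M) = -5 (I(f, M) = -7 + (8 - 1*8 + 3*10)/(5 + 10) = -7 + (8 - 8 + 30)/15 = -7 + (1/15)*30 = -7 + 2 = -5)
(-30099 + 15859) + I(-158, 122) = (-30099 + 15859) - 5 = -14240 - 5 = -14245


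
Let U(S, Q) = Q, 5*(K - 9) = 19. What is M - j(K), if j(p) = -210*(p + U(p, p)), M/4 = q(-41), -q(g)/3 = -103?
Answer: 6612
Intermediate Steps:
K = 64/5 (K = 9 + (1/5)*19 = 9 + 19/5 = 64/5 ≈ 12.800)
q(g) = 309 (q(g) = -3*(-103) = 309)
M = 1236 (M = 4*309 = 1236)
j(p) = -420*p (j(p) = -210*(p + p) = -420*p)
M - j(K) = 1236 - (-420)*64/5 = 1236 - 1*(-5376) = 1236 + 5376 = 6612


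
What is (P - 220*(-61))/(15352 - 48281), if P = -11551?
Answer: -1869/32929 ≈ -0.056758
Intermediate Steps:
(P - 220*(-61))/(15352 - 48281) = (-11551 - 220*(-61))/(15352 - 48281) = (-11551 + 13420)/(-32929) = 1869*(-1/32929) = -1869/32929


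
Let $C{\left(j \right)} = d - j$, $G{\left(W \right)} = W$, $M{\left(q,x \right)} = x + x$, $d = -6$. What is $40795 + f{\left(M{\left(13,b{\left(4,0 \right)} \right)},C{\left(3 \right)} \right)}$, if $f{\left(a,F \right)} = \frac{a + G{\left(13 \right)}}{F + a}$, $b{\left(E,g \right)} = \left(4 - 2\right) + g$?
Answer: $\frac{203958}{5} \approx 40792.0$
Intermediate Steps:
$b{\left(E,g \right)} = 2 + g$
$M{\left(q,x \right)} = 2 x$
$C{\left(j \right)} = -6 - j$
$f{\left(a,F \right)} = \frac{13 + a}{F + a}$ ($f{\left(a,F \right)} = \frac{a + 13}{F + a} = \frac{13 + a}{F + a}$)
$40795 + f{\left(M{\left(13,b{\left(4,0 \right)} \right)},C{\left(3 \right)} \right)} = 40795 + \frac{13 + 2 \left(2 + 0\right)}{\left(-6 - 3\right) + 2 \left(2 + 0\right)} = 40795 + \frac{13 + 2 \cdot 2}{\left(-6 - 3\right) + 2 \cdot 2} = 40795 + \frac{13 + 4}{-9 + 4} = 40795 + \frac{1}{-5} \cdot 17 = 40795 - \frac{17}{5} = \frac{203958}{5}$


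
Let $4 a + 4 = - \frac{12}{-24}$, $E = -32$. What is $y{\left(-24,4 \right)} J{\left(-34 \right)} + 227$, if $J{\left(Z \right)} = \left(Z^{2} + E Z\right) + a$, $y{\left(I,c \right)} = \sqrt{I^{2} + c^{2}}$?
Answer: $227 + \frac{17945 \sqrt{37}}{2} \approx 54805.0$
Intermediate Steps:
$a = - \frac{7}{8}$ ($a = -1 + \frac{\left(-12\right) \frac{1}{-24}}{4} = -1 + \frac{\left(-12\right) \left(- \frac{1}{24}\right)}{4} = -1 + \frac{1}{4} \cdot \frac{1}{2} = -1 + \frac{1}{8} = - \frac{7}{8} \approx -0.875$)
$J{\left(Z \right)} = - \frac{7}{8} + Z^{2} - 32 Z$ ($J{\left(Z \right)} = \left(Z^{2} - 32 Z\right) - \frac{7}{8} = - \frac{7}{8} + Z^{2} - 32 Z$)
$y{\left(-24,4 \right)} J{\left(-34 \right)} + 227 = \sqrt{\left(-24\right)^{2} + 4^{2}} \left(- \frac{7}{8} + \left(-34\right)^{2} - -1088\right) + 227 = \sqrt{576 + 16} \left(- \frac{7}{8} + 1156 + 1088\right) + 227 = \sqrt{592} \cdot \frac{17945}{8} + 227 = 4 \sqrt{37} \cdot \frac{17945}{8} + 227 = \frac{17945 \sqrt{37}}{2} + 227 = 227 + \frac{17945 \sqrt{37}}{2}$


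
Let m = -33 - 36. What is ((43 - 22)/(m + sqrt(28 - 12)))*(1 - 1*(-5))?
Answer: -126/65 ≈ -1.9385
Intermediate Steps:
m = -69
((43 - 22)/(m + sqrt(28 - 12)))*(1 - 1*(-5)) = ((43 - 22)/(-69 + sqrt(28 - 12)))*(1 - 1*(-5)) = (21/(-69 + sqrt(16)))*(1 + 5) = (21/(-69 + 4))*6 = (21/(-65))*6 = (21*(-1/65))*6 = -21/65*6 = -126/65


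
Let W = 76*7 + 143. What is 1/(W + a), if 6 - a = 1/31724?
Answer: 31724/21604043 ≈ 0.0014684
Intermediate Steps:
W = 675 (W = 532 + 143 = 675)
a = 190343/31724 (a = 6 - 1/31724 = 190343/31724 ≈ 6.0000)
1/(W + a) = 1/(675 + 190343/31724) = 1/(21604043/31724) = 31724/21604043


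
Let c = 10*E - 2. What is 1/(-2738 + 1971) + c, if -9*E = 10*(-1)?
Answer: 62885/6903 ≈ 9.1098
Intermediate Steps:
E = 10/9 (E = -10*(-1)/9 = -⅑*(-10) = 10/9 ≈ 1.1111)
c = 82/9 (c = 10*(10/9) - 2 = 100/9 - 2 = 82/9 ≈ 9.1111)
1/(-2738 + 1971) + c = 1/(-2738 + 1971) + 82/9 = 1/(-767) + 82/9 = -1/767 + 82/9 = 62885/6903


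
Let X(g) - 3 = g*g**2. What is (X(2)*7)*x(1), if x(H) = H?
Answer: 77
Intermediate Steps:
X(g) = 3 + g**3 (X(g) = 3 + g*g**2 = 3 + g**3)
(X(2)*7)*x(1) = ((3 + 2**3)*7)*1 = ((3 + 8)*7)*1 = (11*7)*1 = 77*1 = 77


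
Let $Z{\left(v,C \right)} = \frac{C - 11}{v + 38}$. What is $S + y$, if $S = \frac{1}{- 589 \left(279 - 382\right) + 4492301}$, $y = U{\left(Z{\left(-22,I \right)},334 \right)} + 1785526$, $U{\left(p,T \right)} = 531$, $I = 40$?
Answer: $\frac{8131860367177}{4552968} \approx 1.7861 \cdot 10^{6}$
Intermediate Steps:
$Z{\left(v,C \right)} = \frac{-11 + C}{38 + v}$
$y = 1786057$ ($y = 531 + 1785526 = 1786057$)
$S = \frac{1}{4552968}$ ($S = \frac{1}{\left(-589\right) \left(-103\right) + 4492301} = \frac{1}{60667 + 4492301} = \frac{1}{4552968} \approx 2.1964 \cdot 10^{-7}$)
$S + y = \frac{1}{4552968} + 1786057 = \frac{8131860367177}{4552968}$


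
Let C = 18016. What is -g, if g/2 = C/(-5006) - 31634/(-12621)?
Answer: 69020132/31590363 ≈ 2.1848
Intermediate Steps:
g = -69020132/31590363 (g = 2*(18016/(-5006) - 31634/(-12621)) = 2*(18016*(-1/5006) - 31634*(-1/12621)) = 2*(-9008/2503 + 31634/12621) = 2*(-34510066/31590363) = -69020132/31590363 ≈ -2.1848)
-g = -1*(-69020132/31590363) = 69020132/31590363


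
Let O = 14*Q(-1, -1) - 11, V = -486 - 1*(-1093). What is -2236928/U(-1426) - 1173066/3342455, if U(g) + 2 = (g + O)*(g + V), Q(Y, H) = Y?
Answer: -8870864101462/3972063220985 ≈ -2.2333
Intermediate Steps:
V = 607 (V = -486 + 1093 = 607)
O = -25 (O = 14*(-1) - 11 = -14 - 11 = -25)
U(g) = -2 + (-25 + g)*(607 + g) (U(g) = -2 + (g - 25)*(g + 607) = -2 + (-25 + g)*(607 + g))
-2236928/U(-1426) - 1173066/3342455 = -2236928/(-15177 + (-1426)² + 582*(-1426)) - 1173066/3342455 = -2236928/(-15177 + 2033476 - 829932) - 1173066*1/3342455 = -2236928/1188367 - 1173066/3342455 = -8870864101462/3972063220985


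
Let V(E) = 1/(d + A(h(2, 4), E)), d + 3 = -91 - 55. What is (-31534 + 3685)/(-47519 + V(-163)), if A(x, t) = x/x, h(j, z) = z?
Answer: 1373884/2344271 ≈ 0.58606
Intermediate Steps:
d = -149 (d = -3 + (-91 - 55) = -3 - 146 = -149)
A(x, t) = 1
V(E) = -1/148 (V(E) = 1/(-149 + 1) = 1/(-148) = -1/148)
(-31534 + 3685)/(-47519 + V(-163)) = (-31534 + 3685)/(-47519 - 1/148) = -27849/(-7032813/148) = -27849*(-148/7032813) = 1373884/2344271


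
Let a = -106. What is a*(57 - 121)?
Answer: 6784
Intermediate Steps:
a*(57 - 121) = -106*(57 - 121) = -106*(-64) = 6784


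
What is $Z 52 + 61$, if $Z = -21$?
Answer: $-1031$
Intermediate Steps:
$Z 52 + 61 = \left(-21\right) 52 + 61 = -1092 + 61 = -1031$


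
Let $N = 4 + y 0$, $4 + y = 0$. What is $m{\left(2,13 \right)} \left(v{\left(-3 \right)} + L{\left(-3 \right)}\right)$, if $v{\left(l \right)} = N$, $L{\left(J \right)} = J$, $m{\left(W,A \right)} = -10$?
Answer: $-10$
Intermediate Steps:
$y = -4$ ($y = -4 + 0 = -4$)
$N = 4$ ($N = 4 - 0 = 4 + 0 = 4$)
$v{\left(l \right)} = 4$
$m{\left(2,13 \right)} \left(v{\left(-3 \right)} + L{\left(-3 \right)}\right) = - 10 \left(4 - 3\right) = \left(-10\right) 1 = -10$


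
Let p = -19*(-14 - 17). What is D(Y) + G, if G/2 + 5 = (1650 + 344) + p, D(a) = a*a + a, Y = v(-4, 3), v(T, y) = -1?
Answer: 5156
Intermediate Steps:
Y = -1
p = 589 (p = -19*(-31) = 589)
D(a) = a + a² (D(a) = a² + a = a + a²)
G = 5156 (G = -10 + 2*((1650 + 344) + 589) = -10 + 2*(1994 + 589) = -10 + 2*2583 = -10 + 5166 = 5156)
D(Y) + G = -(1 - 1) + 5156 = -1*0 + 5156 = 0 + 5156 = 5156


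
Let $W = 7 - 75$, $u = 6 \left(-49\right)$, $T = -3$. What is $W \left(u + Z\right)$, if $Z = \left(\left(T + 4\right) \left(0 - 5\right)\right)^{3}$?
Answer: $28492$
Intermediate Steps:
$u = -294$
$Z = -125$ ($Z = \left(\left(-3 + 4\right) \left(0 - 5\right)\right)^{3} = \left(1 \left(-5\right)\right)^{3} = \left(-5\right)^{3} = -125$)
$W = -68$
$W \left(u + Z\right) = - 68 \left(-294 - 125\right) = \left(-68\right) \left(-419\right) = 28492$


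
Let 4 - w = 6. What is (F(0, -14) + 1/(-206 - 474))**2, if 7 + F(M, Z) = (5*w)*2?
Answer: 337126321/462400 ≈ 729.08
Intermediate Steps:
w = -2 (w = 4 - 1*6 = 4 - 6 = -2)
F(M, Z) = -27 (F(M, Z) = -7 + (5*(-2))*2 = -7 - 10*2 = -7 - 20 = -27)
(F(0, -14) + 1/(-206 - 474))**2 = (-27 + 1/(-206 - 474))**2 = (-27 + 1/(-680))**2 = (-27 - 1/680)**2 = (-18361/680)**2 = 337126321/462400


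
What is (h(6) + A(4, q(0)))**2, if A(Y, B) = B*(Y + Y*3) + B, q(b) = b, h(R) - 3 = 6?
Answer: 81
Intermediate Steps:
h(R) = 9 (h(R) = 3 + 6 = 9)
A(Y, B) = B + 4*B*Y (A(Y, B) = B*(Y + 3*Y) + B = B*(4*Y) + B = 4*B*Y + B = B + 4*B*Y)
(h(6) + A(4, q(0)))**2 = (9 + 0*(1 + 4*4))**2 = (9 + 0*(1 + 16))**2 = (9 + 0*17)**2 = (9 + 0)**2 = 9**2 = 81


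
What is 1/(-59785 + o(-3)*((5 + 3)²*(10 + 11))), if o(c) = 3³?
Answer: -1/23497 ≈ -4.2559e-5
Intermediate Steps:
o(c) = 27
1/(-59785 + o(-3)*((5 + 3)²*(10 + 11))) = 1/(-59785 + 27*((5 + 3)²*(10 + 11))) = 1/(-59785 + 27*(8²*21)) = 1/(-59785 + 27*(64*21)) = 1/(-59785 + 27*1344) = 1/(-59785 + 36288) = 1/(-23497) = -1/23497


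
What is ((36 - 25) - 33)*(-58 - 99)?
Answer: 3454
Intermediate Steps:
((36 - 25) - 33)*(-58 - 99) = (11 - 33)*(-157) = -22*(-157) = 3454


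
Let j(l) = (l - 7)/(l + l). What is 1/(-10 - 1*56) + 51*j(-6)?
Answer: 7291/132 ≈ 55.235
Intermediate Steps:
j(l) = (-7 + l)/(2*l) (j(l) = (-7 + l)/((2*l)) = (-7 + l)*(1/(2*l)) = (-7 + l)/(2*l))
1/(-10 - 1*56) + 51*j(-6) = 1/(-10 - 1*56) + 51*((½)*(-7 - 6)/(-6)) = 1/(-10 - 56) + 51*((½)*(-⅙)*(-13)) = 1/(-66) + 51*(13/12) = -1/66 + 221/4 = 7291/132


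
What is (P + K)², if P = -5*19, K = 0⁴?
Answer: 9025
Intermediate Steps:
K = 0
P = -95
(P + K)² = (-95 + 0)² = (-95)² = 9025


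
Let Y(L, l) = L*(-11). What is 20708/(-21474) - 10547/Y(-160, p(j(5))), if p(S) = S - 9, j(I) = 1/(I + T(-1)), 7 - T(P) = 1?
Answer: -131466179/18897120 ≈ -6.9569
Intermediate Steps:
T(P) = 6 (T(P) = 7 - 1*1 = 7 - 1 = 6)
j(I) = 1/(6 + I) (j(I) = 1/(I + 6) = 1/(6 + I))
p(S) = -9 + S
Y(L, l) = -11*L
20708/(-21474) - 10547/Y(-160, p(j(5))) = 20708/(-21474) - 10547/((-11*(-160))) = 20708*(-1/21474) - 10547/1760 = -10354/10737 - 10547*1/1760 = -10354/10737 - 10547/1760 = -131466179/18897120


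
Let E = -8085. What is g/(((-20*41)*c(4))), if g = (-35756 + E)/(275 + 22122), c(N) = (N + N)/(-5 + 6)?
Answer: 43841/146924320 ≈ 0.00029839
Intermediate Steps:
c(N) = 2*N (c(N) = (2*N)/1 = (2*N)*1 = 2*N)
g = -43841/22397 (g = (-35756 - 8085)/(275 + 22122) = -43841/22397 ≈ -1.9574)
g/(((-20*41)*c(4))) = -43841/(22397*((-20*41)*(2*4))) = -43841/(22397*((-820*8))) = -43841/22397/(-6560) = -43841/22397*(-1/6560) = 43841/146924320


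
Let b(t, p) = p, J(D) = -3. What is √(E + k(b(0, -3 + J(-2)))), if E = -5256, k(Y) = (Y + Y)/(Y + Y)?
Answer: I*√5255 ≈ 72.491*I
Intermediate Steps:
k(Y) = 1 (k(Y) = (2*Y)/((2*Y)) = (2*Y)*(1/(2*Y)) = 1)
√(E + k(b(0, -3 + J(-2)))) = √(-5256 + 1) = √(-5255) = I*√5255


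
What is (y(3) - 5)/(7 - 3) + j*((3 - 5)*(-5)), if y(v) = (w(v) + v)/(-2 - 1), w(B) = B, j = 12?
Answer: 473/4 ≈ 118.25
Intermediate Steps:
y(v) = -2*v/3 (y(v) = (v + v)/(-2 - 1) = (2*v)/(-3) = (2*v)*(-⅓) = -2*v/3)
(y(3) - 5)/(7 - 3) + j*((3 - 5)*(-5)) = (-⅔*3 - 5)/(7 - 3) + 12*((3 - 5)*(-5)) = (-2 - 5)/4 + 12*(-2*(-5)) = -7*¼ + 12*10 = -7/4 + 120 = 473/4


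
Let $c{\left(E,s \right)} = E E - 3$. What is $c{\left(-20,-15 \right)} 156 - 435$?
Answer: $61497$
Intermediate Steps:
$c{\left(E,s \right)} = -3 + E^{2}$ ($c{\left(E,s \right)} = E^{2} - 3 = -3 + E^{2}$)
$c{\left(-20,-15 \right)} 156 - 435 = \left(-3 + \left(-20\right)^{2}\right) 156 - 435 = \left(-3 + 400\right) 156 - 435 = 397 \cdot 156 - 435 = 61932 - 435 = 61497$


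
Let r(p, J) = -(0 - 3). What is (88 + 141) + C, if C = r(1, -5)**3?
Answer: 256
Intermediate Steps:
r(p, J) = 3 (r(p, J) = -1*(-3) = 3)
C = 27 (C = 3**3 = 27)
(88 + 141) + C = (88 + 141) + 27 = 229 + 27 = 256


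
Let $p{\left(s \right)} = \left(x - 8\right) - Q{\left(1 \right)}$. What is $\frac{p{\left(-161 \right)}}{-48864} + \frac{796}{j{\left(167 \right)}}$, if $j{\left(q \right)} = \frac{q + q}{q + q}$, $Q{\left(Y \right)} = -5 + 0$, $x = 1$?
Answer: $\frac{19447873}{24432} \approx 796.0$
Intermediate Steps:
$Q{\left(Y \right)} = -5$
$j{\left(q \right)} = 1$ ($j{\left(q \right)} = \frac{2 q}{2 q} = 2 q \frac{1}{2 q} = 1$)
$p{\left(s \right)} = -2$ ($p{\left(s \right)} = \left(1 - 8\right) - -5 = \left(1 - 8\right) + 5 = -7 + 5 = -2$)
$\frac{p{\left(-161 \right)}}{-48864} + \frac{796}{j{\left(167 \right)}} = - \frac{2}{-48864} + \frac{796}{1} = \left(-2\right) \left(- \frac{1}{48864}\right) + 796 \cdot 1 = \frac{1}{24432} + 796 = \frac{19447873}{24432}$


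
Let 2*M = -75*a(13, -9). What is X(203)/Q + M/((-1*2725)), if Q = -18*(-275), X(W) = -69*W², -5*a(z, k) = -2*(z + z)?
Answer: -103285223/179850 ≈ -574.29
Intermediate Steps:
a(z, k) = 4*z/5 (a(z, k) = -(-2)*(z + z)/5 = -(-2)*2*z/5 = -(-4)*z/5 = 4*z/5)
Q = 4950
M = -390 (M = (-60*13)/2 = (-75*52/5)/2 = (½)*(-780) = -390)
X(203)/Q + M/((-1*2725)) = -69*203²/4950 - 390/((-1*2725)) = -69*41209*(1/4950) - 390/(-2725) = -2843421*1/4950 - 390*(-1/2725) = -947807/1650 + 78/545 = -103285223/179850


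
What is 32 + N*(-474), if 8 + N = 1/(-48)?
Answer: 30671/8 ≈ 3833.9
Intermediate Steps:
N = -385/48 (N = -8 + 1/(-48) = -8 - 1/48 = -385/48 ≈ -8.0208)
32 + N*(-474) = 32 - 385/48*(-474) = 32 + 30415/8 = 30671/8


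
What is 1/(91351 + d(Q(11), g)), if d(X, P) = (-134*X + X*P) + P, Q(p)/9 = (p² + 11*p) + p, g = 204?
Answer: 1/250945 ≈ 3.9849e-6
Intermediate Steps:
Q(p) = 9*p² + 108*p (Q(p) = 9*((p² + 11*p) + p) = 9*(p² + 12*p) = 9*p² + 108*p)
d(X, P) = P - 134*X + P*X (d(X, P) = (-134*X + P*X) + P = P - 134*X + P*X)
1/(91351 + d(Q(11), g)) = 1/(91351 + (204 - 1206*11*(12 + 11) + 204*(9*11*(12 + 11)))) = 1/(91351 + (204 - 1206*11*23 + 204*(9*11*23))) = 1/(91351 + (204 - 134*2277 + 204*2277)) = 1/(91351 + (204 - 305118 + 464508)) = 1/(91351 + 159594) = 1/250945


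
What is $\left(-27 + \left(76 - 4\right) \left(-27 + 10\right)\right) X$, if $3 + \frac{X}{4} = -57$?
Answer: $300240$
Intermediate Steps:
$X = -240$ ($X = -12 + 4 \left(-57\right) = -12 - 228 = -240$)
$\left(-27 + \left(76 - 4\right) \left(-27 + 10\right)\right) X = \left(-27 + \left(76 - 4\right) \left(-27 + 10\right)\right) \left(-240\right) = \left(-27 + 72 \left(-17\right)\right) \left(-240\right) = \left(-27 - 1224\right) \left(-240\right) = \left(-1251\right) \left(-240\right) = 300240$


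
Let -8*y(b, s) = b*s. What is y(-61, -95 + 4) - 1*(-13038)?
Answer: 98753/8 ≈ 12344.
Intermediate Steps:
y(b, s) = -b*s/8
y(-61, -95 + 4) - 1*(-13038) = -⅛*(-61)*(-95 + 4) - 1*(-13038) = -⅛*(-61)*(-91) + 13038 = -5551/8 + 13038 = 98753/8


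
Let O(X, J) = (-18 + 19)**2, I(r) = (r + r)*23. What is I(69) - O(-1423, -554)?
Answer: 3173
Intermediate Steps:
I(r) = 46*r (I(r) = (2*r)*23 = 46*r)
O(X, J) = 1 (O(X, J) = 1**2 = 1)
I(69) - O(-1423, -554) = 46*69 - 1*1 = 3174 - 1 = 3173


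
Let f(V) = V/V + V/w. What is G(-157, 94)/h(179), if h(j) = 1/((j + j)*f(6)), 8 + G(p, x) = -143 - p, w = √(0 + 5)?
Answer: 2148 + 12888*√5/5 ≈ 7911.7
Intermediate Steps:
w = √5 ≈ 2.2361
f(V) = 1 + V*√5/5 (f(V) = V/V + V/(√5) = 1 + V*(√5/5) = 1 + V*√5/5)
G(p, x) = -151 - p (G(p, x) = -8 + (-143 - p) = -151 - p)
h(j) = 1/(2*j*(1 + 6*√5/5)) (h(j) = 1/((j + j)*(1 + (⅕)*6*√5)) = 1/((2*j)*(1 + 6*√5/5)) = 1/(2*j*(1 + 6*√5/5)))
G(-157, 94)/h(179) = (-151 - 1*(-157))/(((½)*√5/(179*(6 + √5)))) = (-151 + 157)/(((½)*√5*(1/179)/(6 + √5))) = 6/((√5/(358*(6 + √5)))) = 6*(358*√5*(6 + √5)/5) = 2148*√5*(6 + √5)/5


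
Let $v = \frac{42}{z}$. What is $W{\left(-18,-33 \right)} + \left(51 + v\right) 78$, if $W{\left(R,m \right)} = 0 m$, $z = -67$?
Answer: $\frac{263250}{67} \approx 3929.1$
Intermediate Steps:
$v = - \frac{42}{67}$ ($v = \frac{42}{-67} = 42 \left(- \frac{1}{67}\right) = - \frac{42}{67} \approx -0.62687$)
$W{\left(R,m \right)} = 0$
$W{\left(-18,-33 \right)} + \left(51 + v\right) 78 = 0 + \left(51 - \frac{42}{67}\right) 78 = 0 + \frac{3375}{67} \cdot 78 = 0 + \frac{263250}{67} = \frac{263250}{67}$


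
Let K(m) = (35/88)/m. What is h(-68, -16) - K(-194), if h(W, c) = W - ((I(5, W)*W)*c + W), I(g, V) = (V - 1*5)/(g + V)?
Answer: -1355924323/1075536 ≈ -1260.7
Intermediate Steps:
I(g, V) = (-5 + V)/(V + g) (I(g, V) = (V - 5)/(V + g) = (-5 + V)/(V + g))
K(m) = 35/(88*m) (K(m) = (35*(1/88))/m = 35/(88*m))
h(W, c) = -W*c*(-5 + W)/(5 + W) (h(W, c) = W - ((((-5 + W)/(W + 5))*W)*c + W) = W - ((((-5 + W)/(5 + W))*W)*c + W) = W - ((W*(-5 + W)/(5 + W))*c + W) = W - (W*c*(-5 + W)/(5 + W) + W) = W - (W + W*c*(-5 + W)/(5 + W)) = W + (-W - W*c*(-5 + W)/(5 + W)) = -W*c*(-5 + W)/(5 + W))
h(-68, -16) - K(-194) = -68*(-16)*(5 - 1*(-68))/(5 - 68) - 35/(88*(-194)) = -68*(-16)*(5 + 68)/(-63) - 35*(-1)/(88*194) = -68*(-16)*(-1/63)*73 - 1*(-35/17072) = -79424/63 + 35/17072 = -1355924323/1075536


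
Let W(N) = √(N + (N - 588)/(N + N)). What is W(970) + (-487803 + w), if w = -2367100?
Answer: -2854903 + 23*√1725630/970 ≈ -2.8549e+6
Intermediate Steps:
W(N) = √(N + (-588 + N)/(2*N)) (W(N) = √(N + (-588 + N)/((2*N))) = √(N + (-588 + N)*(1/(2*N))) = √(N + (-588 + N)/(2*N)))
W(970) + (-487803 + w) = √(2 - 1176/970 + 4*970)/2 + (-487803 - 2367100) = √(2 - 1176*1/970 + 3880)/2 - 2854903 = √(2 - 588/485 + 3880)/2 - 2854903 = √(1882182/485)/2 - 2854903 = (23*√1725630/485)/2 - 2854903 = 23*√1725630/970 - 2854903 = -2854903 + 23*√1725630/970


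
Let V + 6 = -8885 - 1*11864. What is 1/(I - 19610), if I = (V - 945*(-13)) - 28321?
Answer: -1/56401 ≈ -1.7730e-5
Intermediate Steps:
V = -20755 (V = -6 + (-8885 - 1*11864) = -6 + (-8885 - 11864) = -6 - 20749 = -20755)
I = -36791 (I = (-20755 - 945*(-13)) - 28321 = (-20755 + 12285) - 28321 = -8470 - 28321 = -36791)
1/(I - 19610) = 1/(-36791 - 19610) = 1/(-56401) = -1/56401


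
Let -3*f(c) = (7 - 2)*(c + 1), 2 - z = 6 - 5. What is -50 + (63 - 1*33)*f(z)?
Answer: -150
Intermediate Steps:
z = 1 (z = 2 - (6 - 5) = 2 - 1*1 = 2 - 1 = 1)
f(c) = -5/3 - 5*c/3 (f(c) = -(7 - 2)*(c + 1)/3 = -5*(1 + c)/3 = -(5 + 5*c)/3 = -5/3 - 5*c/3)
-50 + (63 - 1*33)*f(z) = -50 + (63 - 1*33)*(-5/3 - 5/3*1) = -50 + (63 - 33)*(-5/3 - 5/3) = -50 + 30*(-10/3) = -50 - 100 = -150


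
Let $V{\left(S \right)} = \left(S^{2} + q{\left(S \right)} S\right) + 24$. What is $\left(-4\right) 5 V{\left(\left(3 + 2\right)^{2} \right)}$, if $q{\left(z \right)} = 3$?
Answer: $-14480$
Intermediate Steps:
$V{\left(S \right)} = 24 + S^{2} + 3 S$ ($V{\left(S \right)} = \left(S^{2} + 3 S\right) + 24 = 24 + S^{2} + 3 S$)
$\left(-4\right) 5 V{\left(\left(3 + 2\right)^{2} \right)} = \left(-4\right) 5 \left(24 + \left(\left(3 + 2\right)^{2}\right)^{2} + 3 \left(3 + 2\right)^{2}\right) = - 20 \left(24 + \left(5^{2}\right)^{2} + 3 \cdot 5^{2}\right) = - 20 \left(24 + 25^{2} + 3 \cdot 25\right) = - 20 \left(24 + 625 + 75\right) = \left(-20\right) 724 = -14480$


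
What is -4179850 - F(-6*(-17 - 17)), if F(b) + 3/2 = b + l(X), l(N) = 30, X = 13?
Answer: -8360165/2 ≈ -4.1801e+6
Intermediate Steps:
F(b) = 57/2 + b (F(b) = -3/2 + (b + 30) = -3/2 + (30 + b) = 57/2 + b)
-4179850 - F(-6*(-17 - 17)) = -4179850 - (57/2 - 6*(-17 - 17)) = -4179850 - (57/2 - 6*(-34)) = -4179850 - (57/2 + 204) = -4179850 - 1*465/2 = -4179850 - 465/2 = -8360165/2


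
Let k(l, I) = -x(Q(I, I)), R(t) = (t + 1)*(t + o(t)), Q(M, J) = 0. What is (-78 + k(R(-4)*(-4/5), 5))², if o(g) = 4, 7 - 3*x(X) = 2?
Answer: 57121/9 ≈ 6346.8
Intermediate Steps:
x(X) = 5/3 (x(X) = 7/3 - ⅓*2 = 7/3 - ⅔ = 5/3)
R(t) = (1 + t)*(4 + t) (R(t) = (t + 1)*(t + 4) = (1 + t)*(4 + t))
k(l, I) = -5/3 (k(l, I) = -1*5/3 = -5/3)
(-78 + k(R(-4)*(-4/5), 5))² = (-78 - 5/3)² = (-239/3)² = 57121/9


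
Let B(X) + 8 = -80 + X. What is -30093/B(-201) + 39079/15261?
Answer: 470543104/4410429 ≈ 106.69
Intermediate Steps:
B(X) = -88 + X (B(X) = -8 + (-80 + X) = -88 + X)
-30093/B(-201) + 39079/15261 = -30093/(-88 - 201) + 39079/15261 = -30093/(-289) + 39079*(1/15261) = -30093*(-1/289) + 39079/15261 = 30093/289 + 39079/15261 = 470543104/4410429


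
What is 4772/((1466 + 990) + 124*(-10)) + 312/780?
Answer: 6573/1520 ≈ 4.3243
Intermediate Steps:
4772/((1466 + 990) + 124*(-10)) + 312/780 = 4772/(2456 - 1240) + 312*(1/780) = 4772/1216 + ⅖ = 4772*(1/1216) + ⅖ = 1193/304 + ⅖ = 6573/1520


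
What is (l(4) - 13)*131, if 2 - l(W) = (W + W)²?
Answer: -9825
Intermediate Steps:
l(W) = 2 - 4*W² (l(W) = 2 - (W + W)² = 2 - (2*W)² = 2 - 4*W²)
(l(4) - 13)*131 = ((2 - 4*4²) - 13)*131 = ((2 - 4*16) - 13)*131 = ((2 - 64) - 13)*131 = (-62 - 13)*131 = -75*131 = -9825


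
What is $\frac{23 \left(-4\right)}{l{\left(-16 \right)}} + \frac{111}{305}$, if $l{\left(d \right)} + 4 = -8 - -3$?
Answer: $\frac{29059}{2745} \approx 10.586$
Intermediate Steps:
$l{\left(d \right)} = -9$ ($l{\left(d \right)} = -4 - 5 = -9$)
$\frac{23 \left(-4\right)}{l{\left(-16 \right)}} + \frac{111}{305} = \frac{23 \left(-4\right)}{-9} + \frac{111}{305} = \left(-92\right) \left(- \frac{1}{9}\right) + 111 \cdot \frac{1}{305} = \frac{92}{9} + \frac{111}{305} = \frac{29059}{2745}$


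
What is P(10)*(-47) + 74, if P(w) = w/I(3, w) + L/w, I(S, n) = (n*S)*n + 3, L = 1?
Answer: 205279/3030 ≈ 67.749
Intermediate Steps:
I(S, n) = 3 + S*n**2 (I(S, n) = (S*n)*n + 3 = S*n**2 + 3 = 3 + S*n**2)
P(w) = 1/w + w/(3 + 3*w**2) (P(w) = w/(3 + 3*w**2) + 1/w = 1/w + w/(3 + 3*w**2))
P(10)*(-47) + 74 = ((1/3)*(3 + 4*10**2)/(10*(1 + 10**2)))*(-47) + 74 = ((1/3)*(1/10)*(3 + 4*100)/(1 + 100))*(-47) + 74 = ((1/3)*(1/10)*(3 + 400)/101)*(-47) + 74 = ((1/3)*(1/10)*(1/101)*403)*(-47) + 74 = (403/3030)*(-47) + 74 = -18941/3030 + 74 = 205279/3030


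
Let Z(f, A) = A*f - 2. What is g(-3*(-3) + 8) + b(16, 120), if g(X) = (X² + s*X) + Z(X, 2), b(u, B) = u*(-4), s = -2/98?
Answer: 12576/49 ≈ 256.65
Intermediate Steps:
Z(f, A) = -2 + A*f
s = -1/49 (s = -2*1/98 = -1/49 ≈ -0.020408)
b(u, B) = -4*u
g(X) = -2 + X² + 97*X/49 (g(X) = (X² - X/49) + (-2 + 2*X) = -2 + X² + 97*X/49)
g(-3*(-3) + 8) + b(16, 120) = (-2 + (-3*(-3) + 8)² + 97*(-3*(-3) + 8)/49) - 4*16 = (-2 + (9 + 8)² + 97*(9 + 8)/49) - 64 = (-2 + 17² + (97/49)*17) - 64 = (-2 + 289 + 1649/49) - 64 = 15712/49 - 64 = 12576/49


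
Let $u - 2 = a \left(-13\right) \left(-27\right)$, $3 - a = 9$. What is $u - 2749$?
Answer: $-4853$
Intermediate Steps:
$a = -6$ ($a = 3 - 9 = -6$)
$u = -2104$ ($u = 2 + \left(-6\right) \left(-13\right) \left(-27\right) = 2 + 78 \left(-27\right) = 2 - 2106 = -2104$)
$u - 2749 = -2104 - 2749 = -4853$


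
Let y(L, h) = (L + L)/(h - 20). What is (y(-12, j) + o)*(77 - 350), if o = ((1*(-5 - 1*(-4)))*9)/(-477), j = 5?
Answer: -117117/265 ≈ -441.95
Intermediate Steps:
y(L, h) = 2*L/(-20 + h) (y(L, h) = (2*L)/(-20 + h) = 2*L/(-20 + h))
o = 1/53 (o = ((1*(-5 + 4))*9)*(-1/477) = ((1*(-1))*9)*(-1/477) = -1*9*(-1/477) = -9*(-1/477) = 1/53 ≈ 0.018868)
(y(-12, j) + o)*(77 - 350) = (2*(-12)/(-20 + 5) + 1/53)*(77 - 350) = (2*(-12)/(-15) + 1/53)*(-273) = (2*(-12)*(-1/15) + 1/53)*(-273) = (8/5 + 1/53)*(-273) = (429/265)*(-273) = -117117/265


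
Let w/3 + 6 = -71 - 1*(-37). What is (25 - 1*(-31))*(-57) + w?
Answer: -3312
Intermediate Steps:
w = -120 (w = -18 + 3*(-71 - 1*(-37)) = -18 + 3*(-71 + 37) = -18 + 3*(-34) = -18 - 102 = -120)
(25 - 1*(-31))*(-57) + w = (25 - 1*(-31))*(-57) - 120 = (25 + 31)*(-57) - 120 = 56*(-57) - 120 = -3192 - 120 = -3312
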